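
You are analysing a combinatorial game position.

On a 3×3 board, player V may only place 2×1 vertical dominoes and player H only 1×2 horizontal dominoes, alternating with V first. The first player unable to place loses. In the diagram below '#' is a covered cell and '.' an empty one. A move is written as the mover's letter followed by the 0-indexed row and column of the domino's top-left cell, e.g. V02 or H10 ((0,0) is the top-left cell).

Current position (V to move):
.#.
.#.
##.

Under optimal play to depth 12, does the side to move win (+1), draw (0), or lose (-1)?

value(.#./.#./##., V) = +1

ply 1, V at .#./.#./##. | V00=+1→##./##./##.*; V02=+1→.##/.##/##.; V12=+1→.#./.##/###
ply 2: ##./##./##. is terminal -1 (H); from .#./.#./##. depth 12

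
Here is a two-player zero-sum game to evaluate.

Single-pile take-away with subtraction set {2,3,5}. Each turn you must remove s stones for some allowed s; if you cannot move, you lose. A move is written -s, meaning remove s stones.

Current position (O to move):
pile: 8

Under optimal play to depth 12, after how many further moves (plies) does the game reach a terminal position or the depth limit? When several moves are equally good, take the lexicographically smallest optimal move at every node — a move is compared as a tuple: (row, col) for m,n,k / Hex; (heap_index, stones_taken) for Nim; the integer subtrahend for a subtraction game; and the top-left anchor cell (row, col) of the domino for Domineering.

p1 O@[8]: -2[6]-1* -3[5]-1 -5[3]-1
p2 X@[6]: -2[4]-1 -3[3]-1 -5[1]+1*
p3 O@[1] terminal -1; root [8] d12

PV length from [8]: 2 plies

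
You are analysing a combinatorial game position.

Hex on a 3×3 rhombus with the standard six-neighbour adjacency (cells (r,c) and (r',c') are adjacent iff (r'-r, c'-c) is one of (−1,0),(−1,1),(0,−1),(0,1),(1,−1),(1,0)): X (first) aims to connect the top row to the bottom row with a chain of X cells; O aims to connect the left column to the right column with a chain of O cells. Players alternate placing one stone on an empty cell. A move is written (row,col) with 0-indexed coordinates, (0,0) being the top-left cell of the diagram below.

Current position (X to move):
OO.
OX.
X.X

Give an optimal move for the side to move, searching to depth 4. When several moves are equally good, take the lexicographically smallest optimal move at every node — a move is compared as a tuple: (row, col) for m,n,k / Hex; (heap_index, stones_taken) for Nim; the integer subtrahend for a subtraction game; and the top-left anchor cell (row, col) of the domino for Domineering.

X's best at [OO./OX./X.X]: (0,2)

p1 X@[OO./OX./X.X]: (0,2)[OOX/OX./X.X]+1* (1,2)[OO./OXX/X.X]-1 (2,1)[OO./OX./XXX]-1
p2 O@[OOX/OX./X.X] terminal -1; root [OO./OX./X.X] d4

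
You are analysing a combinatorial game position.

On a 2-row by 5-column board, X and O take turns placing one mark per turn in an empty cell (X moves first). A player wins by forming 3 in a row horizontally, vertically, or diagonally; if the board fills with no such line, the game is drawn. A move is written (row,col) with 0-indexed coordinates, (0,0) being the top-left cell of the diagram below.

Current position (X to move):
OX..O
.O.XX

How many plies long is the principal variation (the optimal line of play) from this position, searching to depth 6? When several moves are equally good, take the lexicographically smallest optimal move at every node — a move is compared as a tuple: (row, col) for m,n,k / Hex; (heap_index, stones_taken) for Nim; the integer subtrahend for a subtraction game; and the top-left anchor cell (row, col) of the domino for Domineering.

ply 1, X at OX..O/.O.XX | (0,2)=+1→OXX.O/.O.XX*; (0,3)=+1→OX.XO/.O.XX; (1,0)=+0→OX..O/XO.XX; (1,2)=+1→OX..O/.OXXX
ply 2, O at OXX.O/.O.XX | (0,3)=-1→OXXOO/.O.XX*; (1,0)=-1→OXX.O/OO.XX; (1,2)=-1→OXX.O/.OOXX
ply 3, X at OXXOO/.O.XX | (1,0)=+0→OXXOO/XO.XX; (1,2)=+1→OXXOO/.OXXX*
ply 4: OXXOO/.OXXX is terminal -1 (O); from OX..O/.O.XX depth 6

PV length from [OX..O/.O.XX]: 3 plies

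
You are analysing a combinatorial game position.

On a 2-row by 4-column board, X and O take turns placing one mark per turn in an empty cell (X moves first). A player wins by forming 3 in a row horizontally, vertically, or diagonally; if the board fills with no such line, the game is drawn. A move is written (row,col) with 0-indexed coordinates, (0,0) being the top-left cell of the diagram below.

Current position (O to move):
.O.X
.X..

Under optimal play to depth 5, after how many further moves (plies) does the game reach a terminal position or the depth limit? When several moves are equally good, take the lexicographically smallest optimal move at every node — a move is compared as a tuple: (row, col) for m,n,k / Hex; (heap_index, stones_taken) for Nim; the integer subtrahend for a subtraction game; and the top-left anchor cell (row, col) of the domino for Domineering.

p1 O@[.O.X/.X..]: (0,0)[OO.X/.X..]+0* (0,2)[.OOX/.X..]+0 (1,0)[.O.X/OX..]+0 (1,2)[.O.X/.XO.]+0 (1,3)[.O.X/.X.O]+0
p2 X@[OO.X/.X..]: (0,2)[OOXX/.X..]+0* (1,0)[OO.X/XX..]-1 (1,2)[OO.X/.XX.]-1 (1,3)[OO.X/.X.X]-1
p3 O@[OOXX/.X..]: (1,0)[OOXX/OX..]+0* (1,2)[OOXX/.XO.]+0 (1,3)[OOXX/.X.O]+0
p4 X@[OOXX/OX..]: (1,2)[OOXX/OXX.]+0* (1,3)[OOXX/OX.X]+0
p5 O@[OOXX/OXX.]: (1,3)[OOXX/OXXO]+0*
p6 X@[OOXX/OXXO] terminal +0; root [.O.X/.X..] d5

PV length from [.O.X/.X..]: 5 plies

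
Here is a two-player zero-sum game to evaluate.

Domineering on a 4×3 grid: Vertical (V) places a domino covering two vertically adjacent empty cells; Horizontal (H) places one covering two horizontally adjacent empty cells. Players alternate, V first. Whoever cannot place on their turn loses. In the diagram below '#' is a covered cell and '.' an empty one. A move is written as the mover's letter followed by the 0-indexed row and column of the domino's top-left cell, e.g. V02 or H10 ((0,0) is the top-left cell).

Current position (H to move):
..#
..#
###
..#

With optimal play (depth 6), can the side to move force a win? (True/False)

H winning at [..#/..#/###/..#]: True

p1 H@[..#/..#/###/..#]: H00[###/..#/###/..#]+1* H10[..#/###/###/..#]+1 H30[..#/..#/###/###]-1
p2 V@[###/..#/###/..#] terminal -1; root [..#/..#/###/..#] d6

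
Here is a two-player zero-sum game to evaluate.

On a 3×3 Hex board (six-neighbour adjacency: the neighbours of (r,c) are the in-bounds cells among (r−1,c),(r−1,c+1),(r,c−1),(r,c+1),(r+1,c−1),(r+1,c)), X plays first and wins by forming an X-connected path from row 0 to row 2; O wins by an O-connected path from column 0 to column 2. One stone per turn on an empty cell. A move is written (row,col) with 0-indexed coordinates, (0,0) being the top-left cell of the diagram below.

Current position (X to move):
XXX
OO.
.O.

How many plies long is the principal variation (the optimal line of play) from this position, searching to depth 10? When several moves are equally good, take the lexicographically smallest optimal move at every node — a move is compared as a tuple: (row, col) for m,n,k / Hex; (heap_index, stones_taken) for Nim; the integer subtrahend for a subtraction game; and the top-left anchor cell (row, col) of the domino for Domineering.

[XXX/OO./.O.] X move#1: (1,2):-1/XXX/OOX/.O.*, (2,0):-1/XXX/OO./XO., (2,2):-1/XXX/OO./.OX
[XXX/OOX/.O.] O move#2: (2,0):-1/XXX/OOX/OO., (2,2):+1/XXX/OOX/.OO*
[XXX/OOX/.OO] end (terminal -1, X#3); searched XXX/OO./.O. to 10

PV length from [XXX/OO./.O.]: 2 plies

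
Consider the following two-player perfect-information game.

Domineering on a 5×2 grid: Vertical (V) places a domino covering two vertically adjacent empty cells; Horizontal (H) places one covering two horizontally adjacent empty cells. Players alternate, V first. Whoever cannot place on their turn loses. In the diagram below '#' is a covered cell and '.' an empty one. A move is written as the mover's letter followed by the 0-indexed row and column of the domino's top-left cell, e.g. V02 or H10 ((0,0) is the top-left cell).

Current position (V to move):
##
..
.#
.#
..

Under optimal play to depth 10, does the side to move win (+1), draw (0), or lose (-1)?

value(##/../.#/.#/.., V) = -1

[##/../.#/.#/..] V move#1: V10:-1/##/#./##/.#/..*, V20:-1/##/../##/##/.., V30:-1/##/../.#/##/#.
[##/#./##/.#/..] H move#2: H40:+1/##/#./##/.#/##*
[##/#./##/.#/##] end (terminal -1, V#3); searched ##/../.#/.#/.. to 10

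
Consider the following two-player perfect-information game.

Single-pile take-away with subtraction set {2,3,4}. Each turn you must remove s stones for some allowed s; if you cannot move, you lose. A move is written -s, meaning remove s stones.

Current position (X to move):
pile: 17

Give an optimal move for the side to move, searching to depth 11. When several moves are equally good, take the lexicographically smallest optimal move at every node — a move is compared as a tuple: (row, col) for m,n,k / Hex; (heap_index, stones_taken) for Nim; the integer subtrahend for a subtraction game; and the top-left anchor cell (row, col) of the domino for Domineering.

X's best at [17]: -4

ply 1, X at 17 | -2=-1→15; -3=-1→14; -4=+1→13*
ply 2, O at 13 | -2=-1→11*; -3=-1→10; -4=-1→9
ply 3, X at 11 | -2=-1→9; -3=-1→8; -4=+1→7*
ply 4, O at 7 | -2=-1→5*; -3=-1→4; -4=-1→3
ply 5, X at 5 | -2=-1→3; -3=-1→2; -4=+1→1*
ply 6: 1 is terminal -1 (O); from 17 depth 11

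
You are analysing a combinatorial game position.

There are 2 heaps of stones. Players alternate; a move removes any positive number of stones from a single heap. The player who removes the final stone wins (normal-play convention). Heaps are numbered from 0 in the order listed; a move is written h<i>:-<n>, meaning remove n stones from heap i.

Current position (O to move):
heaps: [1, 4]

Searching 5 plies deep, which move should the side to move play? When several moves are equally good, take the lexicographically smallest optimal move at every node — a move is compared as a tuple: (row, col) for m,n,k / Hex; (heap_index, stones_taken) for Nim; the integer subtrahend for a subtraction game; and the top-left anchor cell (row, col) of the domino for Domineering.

ply 1, O at (1,4) | h0:-1=-1→(0,4); h1:-1=-1→(1,3); h1:-2=-1→(1,2); h1:-3=+1→(1,1)*; h1:-4=-1→(1,0)
ply 2, X at (1,1) | h0:-1=-1→(0,1)*; h1:-1=-1→(1,0)
ply 3, O at (0,1) | h1:-1=+1→(0,0)*
ply 4: (0,0) is terminal -1 (X); from (1,4) depth 5

O's best at [(1,4)]: h1:-3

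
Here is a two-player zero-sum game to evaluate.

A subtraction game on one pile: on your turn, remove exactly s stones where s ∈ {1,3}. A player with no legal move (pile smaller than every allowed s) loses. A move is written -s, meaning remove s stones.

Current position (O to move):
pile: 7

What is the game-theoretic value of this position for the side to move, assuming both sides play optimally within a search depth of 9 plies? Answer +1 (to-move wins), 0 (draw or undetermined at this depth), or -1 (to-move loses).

ply 1, O at 7 | -1=+1→6*; -3=+1→4
ply 2, X at 6 | -1=-1→5*; -3=-1→3
ply 3, O at 5 | -1=+1→4*; -3=+1→2
ply 4, X at 4 | -1=-1→3*; -3=-1→1
ply 5, O at 3 | -1=+1→2*; -3=+1→0
ply 6, X at 2 | -1=-1→1*
ply 7, O at 1 | -1=+1→0*
ply 8: 0 is terminal -1 (X); from 7 depth 9

value(7, O) = +1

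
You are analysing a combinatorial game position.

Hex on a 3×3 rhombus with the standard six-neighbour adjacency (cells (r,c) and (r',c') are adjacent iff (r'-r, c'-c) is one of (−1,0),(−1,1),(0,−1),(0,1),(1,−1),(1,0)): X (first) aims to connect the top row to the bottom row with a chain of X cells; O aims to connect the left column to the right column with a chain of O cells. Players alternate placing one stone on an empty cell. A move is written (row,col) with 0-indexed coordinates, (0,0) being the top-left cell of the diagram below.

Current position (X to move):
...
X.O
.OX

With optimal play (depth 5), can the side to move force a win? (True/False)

X winning at [.../X.O/.OX]: True

ply 1, X at .../X.O/.OX | (0,0)=-1→X../X.O/.OX; (0,1)=-1→.X./X.O/.OX; (0,2)=-1→..X/X.O/.OX; (1,1)=-1→.../XXO/.OX; (2,0)=+1→.../X.O/XOX*
ply 2, O at .../X.O/XOX | (0,0)=-1→O../X.O/XOX*; (0,1)=-1→.O./X.O/XOX; (0,2)=-1→..O/X.O/XOX; (1,1)=-1→.../XOO/XOX
ply 3, X at O../X.O/XOX | (0,1)=+1→OX./X.O/XOX*; (0,2)=+1→O.X/X.O/XOX; (1,1)=+1→O../XXO/XOX
ply 4: OX./X.O/XOX is terminal -1 (O); from .../X.O/.OX depth 5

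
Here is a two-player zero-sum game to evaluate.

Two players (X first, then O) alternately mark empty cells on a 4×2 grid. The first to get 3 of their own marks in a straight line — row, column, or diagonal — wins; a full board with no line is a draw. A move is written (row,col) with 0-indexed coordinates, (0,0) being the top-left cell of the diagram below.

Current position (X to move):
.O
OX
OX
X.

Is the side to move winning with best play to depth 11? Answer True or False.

ply 1, X at .O/OX/OX/X. | (0,0)=+0→XO/OX/OX/X.; (3,1)=+1→.O/OX/OX/XX*
ply 2: .O/OX/OX/XX is terminal -1 (O); from .O/OX/OX/X. depth 11

X winning at [.O/OX/OX/X.]: True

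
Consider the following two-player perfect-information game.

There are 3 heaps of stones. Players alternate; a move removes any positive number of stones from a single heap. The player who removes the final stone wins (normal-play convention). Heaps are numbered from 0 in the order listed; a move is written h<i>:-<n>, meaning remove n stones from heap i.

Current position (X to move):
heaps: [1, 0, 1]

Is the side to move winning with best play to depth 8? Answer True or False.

X winning at [(1,0,1)]: False

p1 X@[(1,0,1)]: h0:-1[(0,0,1)]-1* h2:-1[(1,0,0)]-1
p2 O@[(0,0,1)]: h2:-1[(0,0,0)]+1*
p3 X@[(0,0,0)] terminal -1; root [(1,0,1)] d8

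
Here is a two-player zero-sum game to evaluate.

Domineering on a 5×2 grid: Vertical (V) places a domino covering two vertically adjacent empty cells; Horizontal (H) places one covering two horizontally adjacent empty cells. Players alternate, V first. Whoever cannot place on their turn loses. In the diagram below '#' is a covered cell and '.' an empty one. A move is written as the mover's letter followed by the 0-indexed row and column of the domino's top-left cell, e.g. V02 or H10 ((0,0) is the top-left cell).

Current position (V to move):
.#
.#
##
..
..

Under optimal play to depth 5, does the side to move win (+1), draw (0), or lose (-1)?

[.#/.#/##/../..] V move#1: V00:-1/##/##/##/../.., V30:+1/.#/.#/##/#./#.*, V31:+1/.#/.#/##/.#/.#
[.#/.#/##/#./#.] end (terminal -1, H#2); searched .#/.#/##/../.. to 5

value(.#/.#/##/../.., V) = +1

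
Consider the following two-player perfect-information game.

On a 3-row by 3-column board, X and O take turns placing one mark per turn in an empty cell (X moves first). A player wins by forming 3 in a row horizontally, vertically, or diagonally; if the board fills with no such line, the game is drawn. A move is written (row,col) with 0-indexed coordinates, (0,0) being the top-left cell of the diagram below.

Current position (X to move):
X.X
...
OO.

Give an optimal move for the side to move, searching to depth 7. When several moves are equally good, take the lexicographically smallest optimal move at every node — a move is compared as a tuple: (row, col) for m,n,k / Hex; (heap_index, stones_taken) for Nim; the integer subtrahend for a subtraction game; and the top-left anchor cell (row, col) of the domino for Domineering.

[X.X/.../OO.] X move#1: (0,1):+1/XXX/.../OO.*, (1,0):-1/X.X/X../OO., (1,1):-1/X.X/.X./OO., (1,2):-1/X.X/..X/OO., (2,2):+1/X.X/.../OOX
[XXX/.../OO.] end (terminal -1, O#2); searched X.X/.../OO. to 7

X's best at [X.X/.../OO.]: (0,1)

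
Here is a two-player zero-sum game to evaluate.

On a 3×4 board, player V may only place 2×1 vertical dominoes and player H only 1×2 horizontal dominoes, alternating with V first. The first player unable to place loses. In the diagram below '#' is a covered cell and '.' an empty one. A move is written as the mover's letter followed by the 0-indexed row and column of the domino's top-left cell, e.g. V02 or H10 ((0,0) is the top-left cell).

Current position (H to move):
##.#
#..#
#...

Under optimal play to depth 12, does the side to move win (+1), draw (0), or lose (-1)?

p1 H@[##.#/#..#/#...]: H11[##.#/####/#...]+1* H21[##.#/#..#/###.]-1 H22[##.#/#..#/#.##]-1
p2 V@[##.#/####/#...] terminal -1; root [##.#/#..#/#...] d12

value(##.#/#..#/#..., H) = +1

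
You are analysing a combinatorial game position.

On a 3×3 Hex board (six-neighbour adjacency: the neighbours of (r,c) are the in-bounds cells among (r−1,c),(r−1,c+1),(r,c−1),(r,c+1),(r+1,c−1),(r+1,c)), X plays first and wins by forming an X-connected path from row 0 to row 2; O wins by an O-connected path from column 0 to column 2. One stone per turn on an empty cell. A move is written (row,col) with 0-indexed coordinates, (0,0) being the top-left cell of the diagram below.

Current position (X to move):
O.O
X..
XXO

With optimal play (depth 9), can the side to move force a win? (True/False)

[O.O/X../XXO] X move#1: (0,1):+1/OXO/X../XXO*, (1,1):-1/O.O/XX./XXO, (1,2):-1/O.O/X.X/XXO
[OXO/X../XXO] end (terminal -1, O#2); searched O.O/X../XXO to 9

X winning at [O.O/X../XXO]: True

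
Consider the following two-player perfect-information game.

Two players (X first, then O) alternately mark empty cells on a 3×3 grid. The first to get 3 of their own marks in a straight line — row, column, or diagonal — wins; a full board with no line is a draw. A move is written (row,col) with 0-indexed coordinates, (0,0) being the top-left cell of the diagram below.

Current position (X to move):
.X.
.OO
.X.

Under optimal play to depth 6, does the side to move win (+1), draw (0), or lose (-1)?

[.X./.OO/.X.] X move#1: (0,0):-1/XX./.OO/.X.*, (0,2):-1/.XX/.OO/.X., (1,0):-1/.X./XOO/.X., (2,0):-1/.X./.OO/XX., (2,2):-1/.X./.OO/.XX
[XX./.OO/.X.] O move#2: (0,2):+1/XXO/.OO/.X.*, (1,0):+1/XX./OOO/.X., (2,0):-1/XX./.OO/OX., (2,2):-1/XX./.OO/.XO
[XXO/.OO/.X.] X move#3: (1,0):-1/XXO/XOO/.X.*, (2,0):-1/XXO/.OO/XX., (2,2):-1/XXO/.OO/.XX
[XXO/XOO/.X.] O move#4: (2,0):+1/XXO/XOO/OX.*, (2,2):+1/XXO/XOO/.XO
[XXO/XOO/OX.] end (terminal -1, X#5); searched .X./.OO/.X. to 6

value(.X./.OO/.X., X) = -1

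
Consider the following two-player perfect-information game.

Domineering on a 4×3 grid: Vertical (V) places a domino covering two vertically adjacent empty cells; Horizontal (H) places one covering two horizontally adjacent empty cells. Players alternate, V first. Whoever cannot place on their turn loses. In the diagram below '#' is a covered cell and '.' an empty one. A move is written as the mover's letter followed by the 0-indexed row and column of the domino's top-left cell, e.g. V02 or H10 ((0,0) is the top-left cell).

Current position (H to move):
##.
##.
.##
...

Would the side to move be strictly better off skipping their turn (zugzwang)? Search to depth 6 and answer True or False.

zugzwang(##./##./.##/..., H) = False

[##./##./.##/...] H move#1: H30:-1/##./##./.##/##.*, H31:-1/##./##./.##/.##
[##./##./.##/##.] V move#2: V02:+1/###/###/.##/##.*
[###/###/.##/##.] end (terminal -1, H#3); searched ##./##./.##/... to 6
pass branch (V moves first from the same position):
  | [##./##./.##/...] V move#1: V02:-1/###/###/.##/..., V20:+1/##./##./###/#..*
  | [##./##./###/#..] H move#2: H31:-1/##./##./###/###*
  | [##./##./###/###] V move#3: V02:+1/###/###/###/###*
  | [###/###/###/###] end (terminal -1, H#4); searched ##./##./.##/... to 6
H moving scores -1; H passing scores -1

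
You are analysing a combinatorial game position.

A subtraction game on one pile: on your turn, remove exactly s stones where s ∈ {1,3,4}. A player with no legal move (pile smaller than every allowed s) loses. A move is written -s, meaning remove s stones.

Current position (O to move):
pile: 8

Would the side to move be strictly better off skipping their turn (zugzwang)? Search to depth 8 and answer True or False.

[8] O move#1: -1:+1/7*, -3:-1/5, -4:-1/4
[7] X move#2: -1:-1/6*, -3:-1/4, -4:-1/3
[6] O move#3: -1:-1/5, -3:-1/3, -4:+1/2*
[2] X move#4: -1:-1/1*
[1] O move#5: -1:+1/0*
[0] end (terminal -1, X#6); searched 8 to 8
pass branch (X moves first from the same position):
  | [8] X move#1: -1:+1/7*, -3:-1/5, -4:-1/4
  | [7] O move#2: -1:-1/6*, -3:-1/4, -4:-1/3
  | [6] X move#3: -1:-1/5, -3:-1/3, -4:+1/2*
  | [2] O move#4: -1:-1/1*
  | [1] X move#5: -1:+1/0*
  | [0] end (terminal -1, O#6); searched 8 to 8
O moving scores +1; O passing scores -1

zugzwang(8, O) = False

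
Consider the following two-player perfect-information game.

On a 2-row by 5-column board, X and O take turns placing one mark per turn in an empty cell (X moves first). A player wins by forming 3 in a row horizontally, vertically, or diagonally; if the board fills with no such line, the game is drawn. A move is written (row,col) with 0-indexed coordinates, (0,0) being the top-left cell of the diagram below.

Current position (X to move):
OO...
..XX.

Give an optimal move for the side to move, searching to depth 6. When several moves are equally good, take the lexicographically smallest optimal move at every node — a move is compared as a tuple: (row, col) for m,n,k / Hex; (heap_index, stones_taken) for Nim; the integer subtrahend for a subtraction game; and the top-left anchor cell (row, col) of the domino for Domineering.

p1 X@[OO.../..XX.]: (0,2)[OOX../..XX.]+1* (0,3)[OO.X./..XX.]-1 (0,4)[OO..X/..XX.]-1 (1,0)[OO.../X.XX.]-1 (1,1)[OO.../.XXX.]+1 (1,4)[OO.../..XXX]+1
p2 O@[OOX../..XX.]: (0,3)[OOXO./..XX.]-1* (0,4)[OOX.O/..XX.]-1 (1,0)[OOX../O.XX.]-1 (1,1)[OOX../.OXX.]-1 (1,4)[OOX../..XXO]-1
p3 X@[OOXO./..XX.]: (0,4)[OOXOX/..XX.]+1* (1,0)[OOXO./X.XX.]+1 (1,1)[OOXO./.XXX.]+1 (1,4)[OOXO./..XXX]+1
p4 O@[OOXOX/..XX.]: (1,0)[OOXOX/O.XX.]-1* (1,1)[OOXOX/.OXX.]-1 (1,4)[OOXOX/..XXO]-1
p5 X@[OOXOX/O.XX.]: (1,1)[OOXOX/OXXX.]+1* (1,4)[OOXOX/O.XXX]+1
p6 O@[OOXOX/OXXX.] terminal -1; root [OO.../..XX.] d6

X's best at [OO.../..XX.]: (0,2)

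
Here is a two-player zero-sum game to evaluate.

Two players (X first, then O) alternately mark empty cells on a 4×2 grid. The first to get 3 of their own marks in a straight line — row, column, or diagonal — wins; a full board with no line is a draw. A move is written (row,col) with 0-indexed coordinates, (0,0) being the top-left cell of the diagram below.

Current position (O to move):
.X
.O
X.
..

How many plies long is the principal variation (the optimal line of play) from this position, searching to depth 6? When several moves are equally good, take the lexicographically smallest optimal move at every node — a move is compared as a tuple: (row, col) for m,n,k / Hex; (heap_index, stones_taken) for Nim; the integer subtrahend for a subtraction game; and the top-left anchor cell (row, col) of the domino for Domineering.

p1 O@[.X/.O/X./..]: (0,0)[OX/.O/X./..]+0* (1,0)[.X/OO/X./..]+0 (2,1)[.X/.O/XO/..]+0 (3,0)[.X/.O/X./O.]+0 (3,1)[.X/.O/X./.O]+0
p2 X@[OX/.O/X./..]: (1,0)[OX/XO/X./..]+0* (2,1)[OX/.O/XX/..]+0 (3,0)[OX/.O/X./X.]+0 (3,1)[OX/.O/X./.X]+0
p3 O@[OX/XO/X./..]: (2,1)[OX/XO/XO/..]-1 (3,0)[OX/XO/X./O.]+0* (3,1)[OX/XO/X./.O]-1
p4 X@[OX/XO/X./O.]: (2,1)[OX/XO/XX/O.]+0* (3,1)[OX/XO/X./OX]+0
p5 O@[OX/XO/XX/O.]: (3,1)[OX/XO/XX/OO]+0*
p6 X@[OX/XO/XX/OO] terminal +0; root [.X/.O/X./..] d6

PV length from [.X/.O/X./..]: 5 plies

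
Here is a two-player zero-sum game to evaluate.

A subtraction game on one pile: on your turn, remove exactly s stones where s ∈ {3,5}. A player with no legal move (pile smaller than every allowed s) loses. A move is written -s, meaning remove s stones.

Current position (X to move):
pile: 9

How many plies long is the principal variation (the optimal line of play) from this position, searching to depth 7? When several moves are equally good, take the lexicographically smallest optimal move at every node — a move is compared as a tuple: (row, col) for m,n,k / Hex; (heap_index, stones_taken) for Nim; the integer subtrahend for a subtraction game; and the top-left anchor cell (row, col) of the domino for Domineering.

PV length from [9]: 2 plies

ply 1, X at 9 | -3=-1→6*; -5=-1→4
ply 2, O at 6 | -3=-1→3; -5=+1→1*
ply 3: 1 is terminal -1 (X); from 9 depth 7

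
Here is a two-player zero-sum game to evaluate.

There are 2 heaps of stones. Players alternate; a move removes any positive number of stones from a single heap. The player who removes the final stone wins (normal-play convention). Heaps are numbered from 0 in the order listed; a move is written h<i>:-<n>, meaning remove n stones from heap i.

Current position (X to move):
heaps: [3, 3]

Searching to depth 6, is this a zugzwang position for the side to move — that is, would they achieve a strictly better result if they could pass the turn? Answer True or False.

p1 X@[(3,3)]: h0:-1[(2,3)]-1* h0:-2[(1,3)]-1 h0:-3[(0,3)]-1 h1:-1[(3,2)]-1 h1:-2[(3,1)]-1 h1:-3[(3,0)]-1
p2 O@[(2,3)]: h0:-1[(1,3)]-1 h0:-2[(0,3)]-1 h1:-1[(2,2)]+1* h1:-2[(2,1)]-1 h1:-3[(2,0)]-1
p3 X@[(2,2)]: h0:-1[(1,2)]-1* h0:-2[(0,2)]-1 h1:-1[(2,1)]-1 h1:-2[(2,0)]-1
p4 O@[(1,2)]: h0:-1[(0,2)]-1 h1:-1[(1,1)]+1* h1:-2[(1,0)]-1
p5 X@[(1,1)]: h0:-1[(0,1)]-1* h1:-1[(1,0)]-1
p6 O@[(0,1)]: h1:-1[(0,0)]+1*
p7 X@[(0,0)] terminal -1; root [(3,3)] d6
suppose X passes — search the same position with O to move:
pass> p1 O@[(3,3)]: h0:-1[(2,3)]-1* h0:-2[(1,3)]-1 h0:-3[(0,3)]-1 h1:-1[(3,2)]-1 h1:-2[(3,1)]-1 h1:-3[(3,0)]-1
pass> p2 X@[(2,3)]: h0:-1[(1,3)]-1 h0:-2[(0,3)]-1 h1:-1[(2,2)]+1* h1:-2[(2,1)]-1 h1:-3[(2,0)]-1
pass> p3 O@[(2,2)]: h0:-1[(1,2)]-1* h0:-2[(0,2)]-1 h1:-1[(2,1)]-1 h1:-2[(2,0)]-1
pass> p4 X@[(1,2)]: h0:-1[(0,2)]-1 h1:-1[(1,1)]+1* h1:-2[(1,0)]-1
pass> p5 O@[(1,1)]: h0:-1[(0,1)]-1* h1:-1[(1,0)]-1
pass> p6 X@[(0,1)]: h1:-1[(0,0)]+1*
pass> p7 O@[(0,0)] terminal -1; root [(3,3)] d6
for X: play -1, pass +1

zugzwang((3,3), X) = True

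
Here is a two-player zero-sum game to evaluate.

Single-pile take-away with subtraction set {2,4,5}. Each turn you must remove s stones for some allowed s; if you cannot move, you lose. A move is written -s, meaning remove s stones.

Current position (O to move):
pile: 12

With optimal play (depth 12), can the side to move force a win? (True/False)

[12] O move#1: -2:-1/10, -4:+1/8*, -5:+1/7
[8] X move#2: -2:-1/6*, -4:-1/4, -5:-1/3
[6] O move#3: -2:-1/4, -4:-1/2, -5:+1/1*
[1] end (terminal -1, X#4); searched 12 to 12

O winning at [12]: True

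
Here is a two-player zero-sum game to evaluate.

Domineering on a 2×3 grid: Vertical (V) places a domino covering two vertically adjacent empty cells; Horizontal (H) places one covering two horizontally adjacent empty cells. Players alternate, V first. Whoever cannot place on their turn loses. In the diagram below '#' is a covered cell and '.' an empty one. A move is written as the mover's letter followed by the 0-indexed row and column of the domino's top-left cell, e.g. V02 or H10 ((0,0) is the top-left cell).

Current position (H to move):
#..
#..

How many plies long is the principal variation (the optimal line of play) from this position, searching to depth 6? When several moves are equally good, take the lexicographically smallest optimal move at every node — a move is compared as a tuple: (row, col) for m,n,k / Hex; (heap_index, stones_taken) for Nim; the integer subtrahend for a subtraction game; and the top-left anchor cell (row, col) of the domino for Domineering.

ply 1, H at #../#.. | H01=+1→###/#..*; H11=+1→#../###
ply 2: ###/#.. is terminal -1 (V); from #../#.. depth 6

PV length from [#../#..]: 1 ply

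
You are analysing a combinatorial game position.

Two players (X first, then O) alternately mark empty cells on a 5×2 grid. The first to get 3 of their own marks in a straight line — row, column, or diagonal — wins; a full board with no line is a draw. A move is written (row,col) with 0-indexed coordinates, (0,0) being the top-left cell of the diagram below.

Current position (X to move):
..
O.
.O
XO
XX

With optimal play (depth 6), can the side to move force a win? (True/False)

X winning at [../O./.O/XO/XX]: True

[../O./.O/XO/XX] X move#1: (0,0):-1/X./O./.O/XO/XX, (0,1):-1/.X/O./.O/XO/XX, (1,1):+0/../OX/.O/XO/XX, (2,0):+1/../O./XO/XO/XX*
[../O./XO/XO/XX] end (terminal -1, O#2); searched ../O./.O/XO/XX to 6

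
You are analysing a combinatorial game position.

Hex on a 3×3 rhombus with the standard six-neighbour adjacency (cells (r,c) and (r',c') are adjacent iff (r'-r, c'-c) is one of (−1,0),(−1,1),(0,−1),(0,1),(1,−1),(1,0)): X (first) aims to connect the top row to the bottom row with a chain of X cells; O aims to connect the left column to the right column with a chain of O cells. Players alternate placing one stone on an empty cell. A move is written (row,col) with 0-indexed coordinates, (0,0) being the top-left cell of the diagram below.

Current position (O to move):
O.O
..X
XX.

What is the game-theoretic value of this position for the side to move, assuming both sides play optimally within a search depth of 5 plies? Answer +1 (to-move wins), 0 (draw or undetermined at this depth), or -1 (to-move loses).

value(O.O/..X/XX., O) = +1

[O.O/..X/XX.] O move#1: (0,1):+1/OOO/..X/XX.*, (1,0):+1/O.O/O.X/XX., (1,1):+1/O.O/.OX/XX., (2,2):-1/O.O/..X/XXO
[OOO/..X/XX.] end (terminal -1, X#2); searched O.O/..X/XX. to 5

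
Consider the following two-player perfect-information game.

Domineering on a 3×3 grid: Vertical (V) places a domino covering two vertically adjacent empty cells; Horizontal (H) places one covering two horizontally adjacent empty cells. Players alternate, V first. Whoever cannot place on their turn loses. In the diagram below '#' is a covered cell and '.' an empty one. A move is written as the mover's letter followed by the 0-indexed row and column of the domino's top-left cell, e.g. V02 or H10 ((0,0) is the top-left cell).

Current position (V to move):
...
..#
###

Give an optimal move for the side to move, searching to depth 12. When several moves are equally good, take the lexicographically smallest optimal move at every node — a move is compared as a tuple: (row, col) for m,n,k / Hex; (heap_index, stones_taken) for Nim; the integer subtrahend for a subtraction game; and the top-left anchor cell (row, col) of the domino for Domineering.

V's best at [.../..#/###]: V01

ply 1, V at .../..#/### | V00=-1→#../#.#/###; V01=+1→.#./.##/###*
ply 2: .#./.##/### is terminal -1 (H); from .../..#/### depth 12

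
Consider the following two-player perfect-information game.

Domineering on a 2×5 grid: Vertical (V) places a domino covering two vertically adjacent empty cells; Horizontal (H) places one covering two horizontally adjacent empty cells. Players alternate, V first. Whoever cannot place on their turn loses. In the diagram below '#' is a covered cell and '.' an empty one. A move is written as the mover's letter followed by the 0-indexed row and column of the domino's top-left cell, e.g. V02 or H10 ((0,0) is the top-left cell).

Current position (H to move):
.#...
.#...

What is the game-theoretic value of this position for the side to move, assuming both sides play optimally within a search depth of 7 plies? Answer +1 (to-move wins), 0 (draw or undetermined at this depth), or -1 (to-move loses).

value(.#.../.#..., H) = -1

ply 1, H at .#.../.#... | H02=-1→.###./.#...*; H03=-1→.#.##/.#...; H12=-1→.#.../.###.; H13=-1→.#.../.#.##
ply 2, V at .###./.#... | V00=-1→####./##...; V04=+1→.####/.#..#*
ply 3, H at .####/.#..# | H12=-1→.####/.####*
ply 4, V at .####/.#### | V00=+1→#####/#####*
ply 5: #####/##### is terminal -1 (H); from .#.../.#... depth 7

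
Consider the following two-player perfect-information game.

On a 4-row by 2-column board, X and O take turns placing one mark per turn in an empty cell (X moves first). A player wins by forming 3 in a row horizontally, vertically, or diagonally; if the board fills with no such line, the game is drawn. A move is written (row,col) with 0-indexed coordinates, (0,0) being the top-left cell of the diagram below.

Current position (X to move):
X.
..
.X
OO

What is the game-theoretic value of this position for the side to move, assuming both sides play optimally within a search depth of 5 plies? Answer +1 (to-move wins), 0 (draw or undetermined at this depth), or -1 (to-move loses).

value(X./../.X/OO, X) = 0

ply 1, X at X./../.X/OO | (0,1)=+0→XX/../.X/OO*; (1,0)=+0→X./X./.X/OO; (1,1)=+0→X./.X/.X/OO; (2,0)=+0→X./../XX/OO
ply 2, O at XX/../.X/OO | (1,0)=-1→XX/O./.X/OO; (1,1)=+0→XX/.O/.X/OO*; (2,0)=-1→XX/../OX/OO
ply 3, X at XX/.O/.X/OO | (1,0)=+0→XX/XO/.X/OO*; (2,0)=+0→XX/.O/XX/OO
ply 4, O at XX/XO/.X/OO | (2,0)=+0→XX/XO/OX/OO*
ply 5: XX/XO/OX/OO is terminal +0 (X); from X./../.X/OO depth 5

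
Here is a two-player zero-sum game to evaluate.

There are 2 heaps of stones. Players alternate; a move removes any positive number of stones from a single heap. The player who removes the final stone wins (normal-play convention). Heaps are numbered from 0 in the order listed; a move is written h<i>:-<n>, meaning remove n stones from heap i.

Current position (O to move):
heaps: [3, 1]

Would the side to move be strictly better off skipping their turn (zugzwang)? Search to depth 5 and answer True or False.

p1 O@[(3,1)]: h0:-1[(2,1)]-1 h0:-2[(1,1)]+1* h0:-3[(0,1)]-1 h1:-1[(3,0)]-1
p2 X@[(1,1)]: h0:-1[(0,1)]-1* h1:-1[(1,0)]-1
p3 O@[(0,1)]: h1:-1[(0,0)]+1*
p4 X@[(0,0)] terminal -1; root [(3,1)] d5
suppose O passes — search the same position with X to move:
pass> p1 X@[(3,1)]: h0:-1[(2,1)]-1 h0:-2[(1,1)]+1* h0:-3[(0,1)]-1 h1:-1[(3,0)]-1
pass> p2 O@[(1,1)]: h0:-1[(0,1)]-1* h1:-1[(1,0)]-1
pass> p3 X@[(0,1)]: h1:-1[(0,0)]+1*
pass> p4 O@[(0,0)] terminal -1; root [(3,1)] d5
for O: play +1, pass -1

zugzwang((3,1), O) = False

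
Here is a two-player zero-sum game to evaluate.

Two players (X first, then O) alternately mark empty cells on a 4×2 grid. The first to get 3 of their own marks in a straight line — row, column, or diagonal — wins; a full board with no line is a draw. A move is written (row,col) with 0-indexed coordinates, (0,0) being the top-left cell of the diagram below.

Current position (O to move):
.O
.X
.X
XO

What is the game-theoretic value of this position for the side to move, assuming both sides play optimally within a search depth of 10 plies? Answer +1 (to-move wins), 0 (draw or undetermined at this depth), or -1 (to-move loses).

p1 O@[.O/.X/.X/XO]: (0,0)[OO/.X/.X/XO]+0* (1,0)[.O/OX/.X/XO]+0 (2,0)[.O/.X/OX/XO]+0
p2 X@[OO/.X/.X/XO]: (1,0)[OO/XX/.X/XO]+0* (2,0)[OO/.X/XX/XO]+0
p3 O@[OO/XX/.X/XO]: (2,0)[OO/XX/OX/XO]+0*
p4 X@[OO/XX/OX/XO] terminal +0; root [.O/.X/.X/XO] d10

value(.O/.X/.X/XO, O) = 0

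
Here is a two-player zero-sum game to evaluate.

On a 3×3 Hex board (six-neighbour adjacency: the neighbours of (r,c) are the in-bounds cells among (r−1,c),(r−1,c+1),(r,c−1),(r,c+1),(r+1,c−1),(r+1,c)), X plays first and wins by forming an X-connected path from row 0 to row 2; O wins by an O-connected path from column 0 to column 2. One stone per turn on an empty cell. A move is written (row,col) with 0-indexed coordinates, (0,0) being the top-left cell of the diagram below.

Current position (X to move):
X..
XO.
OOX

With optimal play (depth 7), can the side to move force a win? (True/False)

X winning at [X../XO./OOX]: False

ply 1, X at X../XO./OOX | (0,1)=-1→XX./XO./OOX*; (0,2)=-1→X.X/XO./OOX; (1,2)=-1→X../XOX/OOX
ply 2, O at XX./XO./OOX | (0,2)=+1→XXO/XO./OOX*; (1,2)=+1→XX./XOO/OOX
ply 3: XXO/XO./OOX is terminal -1 (X); from X../XO./OOX depth 7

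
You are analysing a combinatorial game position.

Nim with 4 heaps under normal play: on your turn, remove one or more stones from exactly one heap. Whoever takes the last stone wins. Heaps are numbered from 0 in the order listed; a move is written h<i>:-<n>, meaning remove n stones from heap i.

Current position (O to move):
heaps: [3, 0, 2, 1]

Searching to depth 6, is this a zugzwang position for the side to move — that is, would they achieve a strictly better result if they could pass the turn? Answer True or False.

zugzwang((3,0,2,1), O) = True

p1 O@[(3,0,2,1)]: h0:-1[(2,0,2,1)]-1* h0:-2[(1,0,2,1)]-1 h0:-3[(0,0,2,1)]-1 h2:-1[(3,0,1,1)]-1 h2:-2[(3,0,0,1)]-1 h3:-1[(3,0,2,0)]-1
p2 X@[(2,0,2,1)]: h0:-1[(1,0,2,1)]-1 h0:-2[(0,0,2,1)]-1 h2:-1[(2,0,1,1)]-1 h2:-2[(2,0,0,1)]-1 h3:-1[(2,0,2,0)]+1*
p3 O@[(2,0,2,0)]: h0:-1[(1,0,2,0)]-1* h0:-2[(0,0,2,0)]-1 h2:-1[(2,0,1,0)]-1 h2:-2[(2,0,0,0)]-1
p4 X@[(1,0,2,0)]: h0:-1[(0,0,2,0)]-1 h2:-1[(1,0,1,0)]+1* h2:-2[(1,0,0,0)]-1
p5 O@[(1,0,1,0)]: h0:-1[(0,0,1,0)]-1* h2:-1[(1,0,0,0)]-1
p6 X@[(0,0,1,0)]: h2:-1[(0,0,0,0)]+1*
p7 O@[(0,0,0,0)] terminal -1; root [(3,0,2,1)] d6
suppose O passes — search the same position with X to move:
pass> p1 X@[(3,0,2,1)]: h0:-1[(2,0,2,1)]-1* h0:-2[(1,0,2,1)]-1 h0:-3[(0,0,2,1)]-1 h2:-1[(3,0,1,1)]-1 h2:-2[(3,0,0,1)]-1 h3:-1[(3,0,2,0)]-1
pass> p2 O@[(2,0,2,1)]: h0:-1[(1,0,2,1)]-1 h0:-2[(0,0,2,1)]-1 h2:-1[(2,0,1,1)]-1 h2:-2[(2,0,0,1)]-1 h3:-1[(2,0,2,0)]+1*
pass> p3 X@[(2,0,2,0)]: h0:-1[(1,0,2,0)]-1* h0:-2[(0,0,2,0)]-1 h2:-1[(2,0,1,0)]-1 h2:-2[(2,0,0,0)]-1
pass> p4 O@[(1,0,2,0)]: h0:-1[(0,0,2,0)]-1 h2:-1[(1,0,1,0)]+1* h2:-2[(1,0,0,0)]-1
pass> p5 X@[(1,0,1,0)]: h0:-1[(0,0,1,0)]-1* h2:-1[(1,0,0,0)]-1
pass> p6 O@[(0,0,1,0)]: h2:-1[(0,0,0,0)]+1*
pass> p7 X@[(0,0,0,0)] terminal -1; root [(3,0,2,1)] d6
for O: play -1, pass +1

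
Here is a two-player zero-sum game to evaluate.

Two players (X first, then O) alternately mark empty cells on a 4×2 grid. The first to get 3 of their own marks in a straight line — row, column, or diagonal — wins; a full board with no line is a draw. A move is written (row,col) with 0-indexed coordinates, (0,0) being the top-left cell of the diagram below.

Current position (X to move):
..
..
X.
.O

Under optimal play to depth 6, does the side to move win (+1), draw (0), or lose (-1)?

[../../X./.O] X move#1: (0,0):+0/X./../X./.O, (0,1):+0/.X/../X./.O, (1,0):+1/../X./X./.O*, (1,1):+0/../.X/X./.O, (2,1):+0/../../XX/.O, (3,0):+0/../../X./XO
[../X./X./.O] O move#2: (0,0):-1/O./X./X./.O*, (0,1):-1/.O/X./X./.O, (1,1):-1/../XO/X./.O, (2,1):-1/../X./XO/.O, (3,0):-1/../X./X./OO
[O./X./X./.O] X move#3: (0,1):+0/OX/X./X./.O, (1,1):+0/O./XX/X./.O, (2,1):+0/O./X./XX/.O, (3,0):+1/O./X./X./XO*
[O./X./X./XO] end (terminal -1, O#4); searched ../../X./.O to 6

value(../../X./.O, X) = +1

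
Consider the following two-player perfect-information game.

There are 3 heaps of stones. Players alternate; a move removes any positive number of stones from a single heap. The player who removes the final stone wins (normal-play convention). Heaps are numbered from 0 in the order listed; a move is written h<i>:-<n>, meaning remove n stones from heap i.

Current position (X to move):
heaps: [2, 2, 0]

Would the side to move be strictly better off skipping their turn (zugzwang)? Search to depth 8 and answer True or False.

[(2,2,0)] X move#1: h0:-1:-1/(1,2,0)*, h0:-2:-1/(0,2,0), h1:-1:-1/(2,1,0), h1:-2:-1/(2,0,0)
[(1,2,0)] O move#2: h0:-1:-1/(0,2,0), h1:-1:+1/(1,1,0)*, h1:-2:-1/(1,0,0)
[(1,1,0)] X move#3: h0:-1:-1/(0,1,0)*, h1:-1:-1/(1,0,0)
[(0,1,0)] O move#4: h1:-1:+1/(0,0,0)*
[(0,0,0)] end (terminal -1, X#5); searched (2,2,0) to 8
suppose X passes — search the same position with O to move:
pass> [(2,2,0)] O move#1: h0:-1:-1/(1,2,0)*, h0:-2:-1/(0,2,0), h1:-1:-1/(2,1,0), h1:-2:-1/(2,0,0)
pass> [(1,2,0)] X move#2: h0:-1:-1/(0,2,0), h1:-1:+1/(1,1,0)*, h1:-2:-1/(1,0,0)
pass> [(1,1,0)] O move#3: h0:-1:-1/(0,1,0)*, h1:-1:-1/(1,0,0)
pass> [(0,1,0)] X move#4: h1:-1:+1/(0,0,0)*
pass> [(0,0,0)] end (terminal -1, O#5); searched (2,2,0) to 8
for X: play -1, pass +1

zugzwang((2,2,0), X) = True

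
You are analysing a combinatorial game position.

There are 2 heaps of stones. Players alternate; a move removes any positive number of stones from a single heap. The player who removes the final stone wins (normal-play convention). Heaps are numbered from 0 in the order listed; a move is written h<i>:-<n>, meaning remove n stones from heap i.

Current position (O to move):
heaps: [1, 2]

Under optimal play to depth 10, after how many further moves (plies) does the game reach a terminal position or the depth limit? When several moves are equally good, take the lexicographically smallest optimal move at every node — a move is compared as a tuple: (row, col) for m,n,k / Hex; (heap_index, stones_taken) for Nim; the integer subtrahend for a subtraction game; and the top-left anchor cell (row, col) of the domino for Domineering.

ply 1, O at (1,2) | h0:-1=-1→(0,2); h1:-1=+1→(1,1)*; h1:-2=-1→(1,0)
ply 2, X at (1,1) | h0:-1=-1→(0,1)*; h1:-1=-1→(1,0)
ply 3, O at (0,1) | h1:-1=+1→(0,0)*
ply 4: (0,0) is terminal -1 (X); from (1,2) depth 10

PV length from [(1,2)]: 3 plies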